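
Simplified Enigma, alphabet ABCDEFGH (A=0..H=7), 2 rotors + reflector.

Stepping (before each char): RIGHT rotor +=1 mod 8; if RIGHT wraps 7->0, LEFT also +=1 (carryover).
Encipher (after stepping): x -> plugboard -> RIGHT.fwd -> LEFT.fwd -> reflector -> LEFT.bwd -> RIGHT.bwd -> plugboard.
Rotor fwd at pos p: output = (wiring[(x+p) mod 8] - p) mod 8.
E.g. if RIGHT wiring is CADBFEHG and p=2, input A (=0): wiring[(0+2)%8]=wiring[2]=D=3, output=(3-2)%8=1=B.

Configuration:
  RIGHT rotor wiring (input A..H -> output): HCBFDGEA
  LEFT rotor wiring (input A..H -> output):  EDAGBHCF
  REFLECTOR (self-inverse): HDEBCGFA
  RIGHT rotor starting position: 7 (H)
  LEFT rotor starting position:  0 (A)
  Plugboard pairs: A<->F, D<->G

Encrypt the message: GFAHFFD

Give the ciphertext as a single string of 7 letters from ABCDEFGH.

Answer: FAHBDCA

Derivation:
Char 1 ('G'): step: R->0, L->1 (L advanced); G->plug->D->R->F->L->B->refl->D->L'->H->R'->A->plug->F
Char 2 ('F'): step: R->1, L=1; F->plug->A->R->B->L->H->refl->A->L'->D->R'->F->plug->A
Char 3 ('A'): step: R->2, L=1; A->plug->F->R->G->L->E->refl->C->L'->A->R'->H->plug->H
Char 4 ('H'): step: R->3, L=1; H->plug->H->R->G->L->E->refl->C->L'->A->R'->B->plug->B
Char 5 ('F'): step: R->4, L=1; F->plug->A->R->H->L->D->refl->B->L'->F->R'->G->plug->D
Char 6 ('F'): step: R->5, L=1; F->plug->A->R->B->L->H->refl->A->L'->D->R'->C->plug->C
Char 7 ('D'): step: R->6, L=1; D->plug->G->R->F->L->B->refl->D->L'->H->R'->F->plug->A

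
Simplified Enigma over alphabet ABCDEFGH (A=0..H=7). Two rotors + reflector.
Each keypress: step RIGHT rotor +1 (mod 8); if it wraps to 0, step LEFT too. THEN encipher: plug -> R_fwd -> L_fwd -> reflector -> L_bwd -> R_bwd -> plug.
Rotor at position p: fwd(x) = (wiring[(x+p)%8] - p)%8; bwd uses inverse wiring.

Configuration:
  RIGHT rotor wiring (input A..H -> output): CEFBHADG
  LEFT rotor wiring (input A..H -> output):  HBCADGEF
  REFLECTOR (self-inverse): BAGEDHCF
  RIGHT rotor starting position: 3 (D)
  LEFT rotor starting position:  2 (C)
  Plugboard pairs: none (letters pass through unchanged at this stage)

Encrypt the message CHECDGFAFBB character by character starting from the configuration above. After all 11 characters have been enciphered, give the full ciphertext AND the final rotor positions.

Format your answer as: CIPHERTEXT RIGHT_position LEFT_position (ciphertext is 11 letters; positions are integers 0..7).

Char 1 ('C'): step: R->4, L=2; C->plug->C->R->H->L->H->refl->F->L'->G->R'->E->plug->E
Char 2 ('H'): step: R->5, L=2; H->plug->H->R->C->L->B->refl->A->L'->A->R'->F->plug->F
Char 3 ('E'): step: R->6, L=2; E->plug->E->R->H->L->H->refl->F->L'->G->R'->D->plug->D
Char 4 ('C'): step: R->7, L=2; C->plug->C->R->F->L->D->refl->E->L'->D->R'->B->plug->B
Char 5 ('D'): step: R->0, L->3 (L advanced); D->plug->D->R->B->L->A->refl->B->L'->D->R'->G->plug->G
Char 6 ('G'): step: R->1, L=3; G->plug->G->R->F->L->E->refl->D->L'->C->R'->F->plug->F
Char 7 ('F'): step: R->2, L=3; F->plug->F->R->E->L->C->refl->G->L'->G->R'->D->plug->D
Char 8 ('A'): step: R->3, L=3; A->plug->A->R->G->L->G->refl->C->L'->E->R'->B->plug->B
Char 9 ('F'): step: R->4, L=3; F->plug->F->R->A->L->F->refl->H->L'->H->R'->C->plug->C
Char 10 ('B'): step: R->5, L=3; B->plug->B->R->G->L->G->refl->C->L'->E->R'->G->plug->G
Char 11 ('B'): step: R->6, L=3; B->plug->B->R->A->L->F->refl->H->L'->H->R'->E->plug->E
Final: ciphertext=EFDBGFDBCGE, RIGHT=6, LEFT=3

Answer: EFDBGFDBCGE 6 3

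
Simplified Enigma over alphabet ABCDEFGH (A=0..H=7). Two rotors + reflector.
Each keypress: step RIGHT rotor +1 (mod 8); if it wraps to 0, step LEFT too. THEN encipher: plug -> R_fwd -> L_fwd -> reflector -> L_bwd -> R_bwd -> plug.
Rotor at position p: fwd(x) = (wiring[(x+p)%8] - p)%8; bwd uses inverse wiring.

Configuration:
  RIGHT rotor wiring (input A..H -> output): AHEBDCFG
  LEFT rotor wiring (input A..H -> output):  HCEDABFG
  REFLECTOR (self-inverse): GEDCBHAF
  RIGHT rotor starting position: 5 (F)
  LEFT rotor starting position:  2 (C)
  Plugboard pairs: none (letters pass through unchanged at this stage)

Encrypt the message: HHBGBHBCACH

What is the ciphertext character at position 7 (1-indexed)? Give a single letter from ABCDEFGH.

Char 1 ('H'): step: R->6, L=2; H->plug->H->R->E->L->D->refl->C->L'->A->R'->B->plug->B
Char 2 ('H'): step: R->7, L=2; H->plug->H->R->G->L->F->refl->H->L'->D->R'->G->plug->G
Char 3 ('B'): step: R->0, L->3 (L advanced); B->plug->B->R->H->L->B->refl->E->L'->F->R'->G->plug->G
Char 4 ('G'): step: R->1, L=3; G->plug->G->R->F->L->E->refl->B->L'->H->R'->H->plug->H
Char 5 ('B'): step: R->2, L=3; B->plug->B->R->H->L->B->refl->E->L'->F->R'->H->plug->H
Char 6 ('H'): step: R->3, L=3; H->plug->H->R->B->L->F->refl->H->L'->G->R'->A->plug->A
Char 7 ('B'): step: R->4, L=3; B->plug->B->R->G->L->H->refl->F->L'->B->R'->C->plug->C

C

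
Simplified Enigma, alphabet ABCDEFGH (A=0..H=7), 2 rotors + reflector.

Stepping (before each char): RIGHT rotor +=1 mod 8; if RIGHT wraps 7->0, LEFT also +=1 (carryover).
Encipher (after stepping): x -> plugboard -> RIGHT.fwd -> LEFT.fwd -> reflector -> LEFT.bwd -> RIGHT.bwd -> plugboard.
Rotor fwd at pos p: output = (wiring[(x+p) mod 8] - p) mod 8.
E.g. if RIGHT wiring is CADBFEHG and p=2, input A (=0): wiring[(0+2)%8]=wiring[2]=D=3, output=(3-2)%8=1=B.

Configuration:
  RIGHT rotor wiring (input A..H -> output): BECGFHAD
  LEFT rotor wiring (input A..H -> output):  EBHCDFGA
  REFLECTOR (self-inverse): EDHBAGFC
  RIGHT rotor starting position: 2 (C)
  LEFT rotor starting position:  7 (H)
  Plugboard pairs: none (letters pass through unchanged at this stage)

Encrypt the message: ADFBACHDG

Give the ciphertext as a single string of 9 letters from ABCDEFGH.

Answer: DHBCGHFEC

Derivation:
Char 1 ('A'): step: R->3, L=7; A->plug->A->R->D->L->A->refl->E->L'->F->R'->D->plug->D
Char 2 ('D'): step: R->4, L=7; D->plug->D->R->H->L->H->refl->C->L'->C->R'->H->plug->H
Char 3 ('F'): step: R->5, L=7; F->plug->F->R->F->L->E->refl->A->L'->D->R'->B->plug->B
Char 4 ('B'): step: R->6, L=7; B->plug->B->R->F->L->E->refl->A->L'->D->R'->C->plug->C
Char 5 ('A'): step: R->7, L=7; A->plug->A->R->E->L->D->refl->B->L'->A->R'->G->plug->G
Char 6 ('C'): step: R->0, L->0 (L advanced); C->plug->C->R->C->L->H->refl->C->L'->D->R'->H->plug->H
Char 7 ('H'): step: R->1, L=0; H->plug->H->R->A->L->E->refl->A->L'->H->R'->F->plug->F
Char 8 ('D'): step: R->2, L=0; D->plug->D->R->F->L->F->refl->G->L'->G->R'->E->plug->E
Char 9 ('G'): step: R->3, L=0; G->plug->G->R->B->L->B->refl->D->L'->E->R'->C->plug->C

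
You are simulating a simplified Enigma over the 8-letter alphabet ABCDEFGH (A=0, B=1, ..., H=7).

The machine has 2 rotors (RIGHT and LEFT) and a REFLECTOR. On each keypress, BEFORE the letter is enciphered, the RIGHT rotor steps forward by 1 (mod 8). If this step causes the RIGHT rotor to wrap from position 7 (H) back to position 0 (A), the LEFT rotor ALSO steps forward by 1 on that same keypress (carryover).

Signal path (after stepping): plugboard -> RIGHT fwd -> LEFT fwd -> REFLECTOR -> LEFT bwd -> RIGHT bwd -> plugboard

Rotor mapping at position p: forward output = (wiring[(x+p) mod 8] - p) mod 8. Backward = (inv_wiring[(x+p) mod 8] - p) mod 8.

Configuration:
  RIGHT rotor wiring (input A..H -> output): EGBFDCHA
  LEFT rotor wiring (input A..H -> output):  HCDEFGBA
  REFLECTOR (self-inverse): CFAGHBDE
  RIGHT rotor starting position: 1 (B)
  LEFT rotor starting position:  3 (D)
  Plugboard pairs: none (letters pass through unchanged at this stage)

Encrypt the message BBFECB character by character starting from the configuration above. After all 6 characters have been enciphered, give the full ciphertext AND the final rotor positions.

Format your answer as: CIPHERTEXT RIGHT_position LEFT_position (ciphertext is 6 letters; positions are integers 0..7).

Char 1 ('B'): step: R->2, L=3; B->plug->B->R->D->L->G->refl->D->L'->C->R'->G->plug->G
Char 2 ('B'): step: R->3, L=3; B->plug->B->R->A->L->B->refl->F->L'->E->R'->D->plug->D
Char 3 ('F'): step: R->4, L=3; F->plug->F->R->C->L->D->refl->G->L'->D->R'->C->plug->C
Char 4 ('E'): step: R->5, L=3; E->plug->E->R->B->L->C->refl->A->L'->H->R'->D->plug->D
Char 5 ('C'): step: R->6, L=3; C->plug->C->R->G->L->H->refl->E->L'->F->R'->G->plug->G
Char 6 ('B'): step: R->7, L=3; B->plug->B->R->F->L->E->refl->H->L'->G->R'->E->plug->E
Final: ciphertext=GDCDGE, RIGHT=7, LEFT=3

Answer: GDCDGE 7 3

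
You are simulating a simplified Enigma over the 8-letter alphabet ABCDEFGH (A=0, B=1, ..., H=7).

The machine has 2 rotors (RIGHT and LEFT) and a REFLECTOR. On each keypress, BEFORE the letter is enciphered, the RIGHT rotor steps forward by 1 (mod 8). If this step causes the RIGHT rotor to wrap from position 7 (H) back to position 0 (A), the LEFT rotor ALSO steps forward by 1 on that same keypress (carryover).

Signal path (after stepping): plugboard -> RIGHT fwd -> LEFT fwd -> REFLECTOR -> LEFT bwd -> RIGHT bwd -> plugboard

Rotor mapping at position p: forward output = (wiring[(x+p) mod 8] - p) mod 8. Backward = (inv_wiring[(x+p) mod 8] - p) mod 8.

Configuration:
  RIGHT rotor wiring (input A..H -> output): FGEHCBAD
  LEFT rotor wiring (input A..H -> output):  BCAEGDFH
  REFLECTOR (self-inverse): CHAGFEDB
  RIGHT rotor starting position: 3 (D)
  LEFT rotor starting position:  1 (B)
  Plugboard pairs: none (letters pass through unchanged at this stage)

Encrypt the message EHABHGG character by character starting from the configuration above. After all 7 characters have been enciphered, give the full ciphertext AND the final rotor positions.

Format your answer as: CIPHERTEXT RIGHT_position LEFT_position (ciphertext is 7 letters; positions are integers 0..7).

Answer: GBEGBAE 2 2

Derivation:
Char 1 ('E'): step: R->4, L=1; E->plug->E->R->B->L->H->refl->B->L'->A->R'->G->plug->G
Char 2 ('H'): step: R->5, L=1; H->plug->H->R->F->L->E->refl->F->L'->D->R'->B->plug->B
Char 3 ('A'): step: R->6, L=1; A->plug->A->R->C->L->D->refl->G->L'->G->R'->E->plug->E
Char 4 ('B'): step: R->7, L=1; B->plug->B->R->G->L->G->refl->D->L'->C->R'->G->plug->G
Char 5 ('H'): step: R->0, L->2 (L advanced); H->plug->H->R->D->L->B->refl->H->L'->G->R'->B->plug->B
Char 6 ('G'): step: R->1, L=2; G->plug->G->R->C->L->E->refl->F->L'->F->R'->A->plug->A
Char 7 ('G'): step: R->2, L=2; G->plug->G->R->D->L->B->refl->H->L'->G->R'->E->plug->E
Final: ciphertext=GBEGBAE, RIGHT=2, LEFT=2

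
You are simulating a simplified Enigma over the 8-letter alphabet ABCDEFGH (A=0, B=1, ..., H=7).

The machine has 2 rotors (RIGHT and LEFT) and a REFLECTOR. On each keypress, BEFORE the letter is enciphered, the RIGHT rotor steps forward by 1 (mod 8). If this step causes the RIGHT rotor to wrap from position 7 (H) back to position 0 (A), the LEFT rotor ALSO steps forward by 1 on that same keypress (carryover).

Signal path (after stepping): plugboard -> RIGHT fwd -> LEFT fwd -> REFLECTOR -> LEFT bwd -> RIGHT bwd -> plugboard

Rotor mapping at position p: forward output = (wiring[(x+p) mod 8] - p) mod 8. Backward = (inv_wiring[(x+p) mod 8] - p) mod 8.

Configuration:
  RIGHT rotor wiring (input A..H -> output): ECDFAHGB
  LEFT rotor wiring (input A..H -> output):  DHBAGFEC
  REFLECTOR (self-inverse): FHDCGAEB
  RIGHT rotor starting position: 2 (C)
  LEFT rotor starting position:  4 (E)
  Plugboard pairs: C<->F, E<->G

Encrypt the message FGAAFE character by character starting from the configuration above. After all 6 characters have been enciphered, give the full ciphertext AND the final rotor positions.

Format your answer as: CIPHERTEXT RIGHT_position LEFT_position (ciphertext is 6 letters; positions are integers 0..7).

Char 1 ('F'): step: R->3, L=4; F->plug->C->R->E->L->H->refl->B->L'->B->R'->F->plug->C
Char 2 ('G'): step: R->4, L=4; G->plug->E->R->A->L->C->refl->D->L'->F->R'->D->plug->D
Char 3 ('A'): step: R->5, L=4; A->plug->A->R->C->L->A->refl->F->L'->G->R'->F->plug->C
Char 4 ('A'): step: R->6, L=4; A->plug->A->R->A->L->C->refl->D->L'->F->R'->E->plug->G
Char 5 ('F'): step: R->7, L=4; F->plug->C->R->D->L->G->refl->E->L'->H->R'->H->plug->H
Char 6 ('E'): step: R->0, L->5 (L advanced); E->plug->G->R->G->L->D->refl->C->L'->E->R'->A->plug->A
Final: ciphertext=CDCGHA, RIGHT=0, LEFT=5

Answer: CDCGHA 0 5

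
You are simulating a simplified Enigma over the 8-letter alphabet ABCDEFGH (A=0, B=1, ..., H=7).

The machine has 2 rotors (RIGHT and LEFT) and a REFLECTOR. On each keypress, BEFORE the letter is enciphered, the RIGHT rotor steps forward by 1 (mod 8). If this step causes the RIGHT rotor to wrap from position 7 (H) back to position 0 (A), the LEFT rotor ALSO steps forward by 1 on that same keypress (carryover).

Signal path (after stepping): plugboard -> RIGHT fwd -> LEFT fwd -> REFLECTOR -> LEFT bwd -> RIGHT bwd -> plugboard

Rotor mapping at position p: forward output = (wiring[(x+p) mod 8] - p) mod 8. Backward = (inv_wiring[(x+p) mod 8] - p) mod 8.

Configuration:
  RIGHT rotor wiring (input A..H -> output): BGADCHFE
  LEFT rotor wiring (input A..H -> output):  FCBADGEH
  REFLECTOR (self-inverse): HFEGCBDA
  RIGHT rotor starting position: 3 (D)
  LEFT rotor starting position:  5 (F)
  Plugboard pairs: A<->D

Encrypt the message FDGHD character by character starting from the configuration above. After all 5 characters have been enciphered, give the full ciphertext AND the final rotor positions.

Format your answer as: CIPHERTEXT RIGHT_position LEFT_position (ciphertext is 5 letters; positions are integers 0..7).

Char 1 ('F'): step: R->4, L=5; F->plug->F->R->C->L->C->refl->E->L'->F->R'->E->plug->E
Char 2 ('D'): step: R->5, L=5; D->plug->A->R->C->L->C->refl->E->L'->F->R'->H->plug->H
Char 3 ('G'): step: R->6, L=5; G->plug->G->R->E->L->F->refl->B->L'->A->R'->D->plug->A
Char 4 ('H'): step: R->7, L=5; H->plug->H->R->G->L->D->refl->G->L'->H->R'->C->plug->C
Char 5 ('D'): step: R->0, L->6 (L advanced); D->plug->A->R->B->L->B->refl->F->L'->G->R'->B->plug->B
Final: ciphertext=EHACB, RIGHT=0, LEFT=6

Answer: EHACB 0 6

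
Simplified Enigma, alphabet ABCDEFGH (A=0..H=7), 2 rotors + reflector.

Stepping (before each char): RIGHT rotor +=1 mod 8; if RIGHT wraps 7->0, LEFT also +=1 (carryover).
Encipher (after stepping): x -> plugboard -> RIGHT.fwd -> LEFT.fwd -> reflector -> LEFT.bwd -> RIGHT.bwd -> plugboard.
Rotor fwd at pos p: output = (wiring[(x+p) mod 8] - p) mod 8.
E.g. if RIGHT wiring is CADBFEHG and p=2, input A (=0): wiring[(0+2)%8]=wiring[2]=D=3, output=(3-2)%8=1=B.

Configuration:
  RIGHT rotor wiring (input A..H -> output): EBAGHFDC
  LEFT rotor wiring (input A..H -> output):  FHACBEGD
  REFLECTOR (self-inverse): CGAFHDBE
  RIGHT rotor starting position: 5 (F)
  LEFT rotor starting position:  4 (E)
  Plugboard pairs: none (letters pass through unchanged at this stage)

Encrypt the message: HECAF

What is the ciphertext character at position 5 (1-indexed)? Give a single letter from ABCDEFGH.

Char 1 ('H'): step: R->6, L=4; H->plug->H->R->H->L->G->refl->B->L'->E->R'->B->plug->B
Char 2 ('E'): step: R->7, L=4; E->plug->E->R->H->L->G->refl->B->L'->E->R'->H->plug->H
Char 3 ('C'): step: R->0, L->5 (L advanced); C->plug->C->R->A->L->H->refl->E->L'->H->R'->E->plug->E
Char 4 ('A'): step: R->1, L=5; A->plug->A->R->A->L->H->refl->E->L'->H->R'->B->plug->B
Char 5 ('F'): step: R->2, L=5; F->plug->F->R->A->L->H->refl->E->L'->H->R'->H->plug->H

H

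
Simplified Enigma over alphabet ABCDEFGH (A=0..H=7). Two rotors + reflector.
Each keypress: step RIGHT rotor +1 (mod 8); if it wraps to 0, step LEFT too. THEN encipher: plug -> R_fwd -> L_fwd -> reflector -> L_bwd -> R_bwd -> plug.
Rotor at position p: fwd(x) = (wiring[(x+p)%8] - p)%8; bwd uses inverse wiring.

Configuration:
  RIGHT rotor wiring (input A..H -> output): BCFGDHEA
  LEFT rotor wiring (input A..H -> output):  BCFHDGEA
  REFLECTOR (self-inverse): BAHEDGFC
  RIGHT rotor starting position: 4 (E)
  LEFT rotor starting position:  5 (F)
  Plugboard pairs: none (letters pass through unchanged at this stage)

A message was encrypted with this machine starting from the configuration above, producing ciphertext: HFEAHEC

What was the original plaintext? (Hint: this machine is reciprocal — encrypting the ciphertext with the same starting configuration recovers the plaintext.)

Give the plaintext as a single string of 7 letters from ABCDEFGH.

Answer: GGFGEAD

Derivation:
Char 1 ('H'): step: R->5, L=5; H->plug->H->R->G->L->C->refl->H->L'->B->R'->G->plug->G
Char 2 ('F'): step: R->6, L=5; F->plug->F->R->A->L->B->refl->A->L'->F->R'->G->plug->G
Char 3 ('E'): step: R->7, L=5; E->plug->E->R->H->L->G->refl->F->L'->E->R'->F->plug->F
Char 4 ('A'): step: R->0, L->6 (L advanced); A->plug->A->R->B->L->C->refl->H->L'->E->R'->G->plug->G
Char 5 ('H'): step: R->1, L=6; H->plug->H->R->A->L->G->refl->F->L'->G->R'->E->plug->E
Char 6 ('E'): step: R->2, L=6; E->plug->E->R->C->L->D->refl->E->L'->D->R'->A->plug->A
Char 7 ('C'): step: R->3, L=6; C->plug->C->R->E->L->H->refl->C->L'->B->R'->D->plug->D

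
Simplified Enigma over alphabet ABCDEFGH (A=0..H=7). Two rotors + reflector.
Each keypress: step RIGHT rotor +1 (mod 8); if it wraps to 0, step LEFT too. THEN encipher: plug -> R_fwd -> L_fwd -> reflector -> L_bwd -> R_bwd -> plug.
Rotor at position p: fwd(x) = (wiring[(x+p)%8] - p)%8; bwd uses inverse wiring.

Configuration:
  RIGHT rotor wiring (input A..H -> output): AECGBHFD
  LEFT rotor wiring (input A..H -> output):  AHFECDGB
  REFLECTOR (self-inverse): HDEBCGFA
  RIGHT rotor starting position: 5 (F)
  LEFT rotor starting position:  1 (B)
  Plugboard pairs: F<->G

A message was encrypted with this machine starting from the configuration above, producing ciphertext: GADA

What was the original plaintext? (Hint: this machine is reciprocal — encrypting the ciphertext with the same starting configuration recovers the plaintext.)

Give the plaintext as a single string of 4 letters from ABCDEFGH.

Answer: BBGD

Derivation:
Char 1 ('G'): step: R->6, L=1; G->plug->F->R->A->L->G->refl->F->L'->F->R'->B->plug->B
Char 2 ('A'): step: R->7, L=1; A->plug->A->R->E->L->C->refl->E->L'->B->R'->B->plug->B
Char 3 ('D'): step: R->0, L->2 (L advanced); D->plug->D->R->G->L->G->refl->F->L'->H->R'->F->plug->G
Char 4 ('A'): step: R->1, L=2; A->plug->A->R->D->L->B->refl->D->L'->A->R'->D->plug->D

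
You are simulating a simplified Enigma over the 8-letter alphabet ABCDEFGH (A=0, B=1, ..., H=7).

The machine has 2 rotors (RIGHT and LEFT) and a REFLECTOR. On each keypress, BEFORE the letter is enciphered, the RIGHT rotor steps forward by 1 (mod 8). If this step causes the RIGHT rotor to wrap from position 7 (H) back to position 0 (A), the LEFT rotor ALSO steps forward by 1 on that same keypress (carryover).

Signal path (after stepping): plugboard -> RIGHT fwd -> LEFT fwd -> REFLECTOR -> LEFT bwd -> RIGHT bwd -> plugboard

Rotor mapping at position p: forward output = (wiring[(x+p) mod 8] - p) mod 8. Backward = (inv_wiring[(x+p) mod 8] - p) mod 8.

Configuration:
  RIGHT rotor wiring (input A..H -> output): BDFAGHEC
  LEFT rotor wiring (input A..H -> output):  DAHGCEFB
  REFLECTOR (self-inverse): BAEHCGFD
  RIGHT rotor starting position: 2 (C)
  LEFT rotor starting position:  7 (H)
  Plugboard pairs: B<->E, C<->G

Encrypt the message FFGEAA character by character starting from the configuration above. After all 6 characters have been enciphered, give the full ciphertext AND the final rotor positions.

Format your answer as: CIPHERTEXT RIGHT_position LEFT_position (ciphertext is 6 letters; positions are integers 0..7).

Answer: BDDDEF 0 0

Derivation:
Char 1 ('F'): step: R->3, L=7; F->plug->F->R->G->L->F->refl->G->L'->H->R'->E->plug->B
Char 2 ('F'): step: R->4, L=7; F->plug->F->R->H->L->G->refl->F->L'->G->R'->D->plug->D
Char 3 ('G'): step: R->5, L=7; G->plug->C->R->F->L->D->refl->H->L'->E->R'->D->plug->D
Char 4 ('E'): step: R->6, L=7; E->plug->B->R->E->L->H->refl->D->L'->F->R'->D->plug->D
Char 5 ('A'): step: R->7, L=7; A->plug->A->R->D->L->A->refl->B->L'->C->R'->B->plug->E
Char 6 ('A'): step: R->0, L->0 (L advanced); A->plug->A->R->B->L->A->refl->B->L'->H->R'->F->plug->F
Final: ciphertext=BDDDEF, RIGHT=0, LEFT=0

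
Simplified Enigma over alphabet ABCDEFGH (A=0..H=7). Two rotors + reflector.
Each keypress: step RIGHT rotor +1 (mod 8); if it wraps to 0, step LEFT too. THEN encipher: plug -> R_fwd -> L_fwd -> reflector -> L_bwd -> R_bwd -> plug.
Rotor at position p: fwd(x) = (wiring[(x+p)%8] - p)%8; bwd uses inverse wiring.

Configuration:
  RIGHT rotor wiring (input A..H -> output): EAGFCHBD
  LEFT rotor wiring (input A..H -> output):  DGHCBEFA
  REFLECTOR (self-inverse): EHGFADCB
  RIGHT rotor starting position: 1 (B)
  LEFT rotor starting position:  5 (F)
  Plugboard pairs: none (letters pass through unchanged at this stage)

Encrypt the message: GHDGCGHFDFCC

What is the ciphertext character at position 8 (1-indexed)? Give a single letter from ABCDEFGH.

Char 1 ('G'): step: R->2, L=5; G->plug->G->R->C->L->D->refl->F->L'->G->R'->H->plug->H
Char 2 ('H'): step: R->3, L=5; H->plug->H->R->D->L->G->refl->C->L'->F->R'->G->plug->G
Char 3 ('D'): step: R->4, L=5; D->plug->D->R->H->L->E->refl->A->L'->B->R'->H->plug->H
Char 4 ('G'): step: R->5, L=5; G->plug->G->R->A->L->H->refl->B->L'->E->R'->B->plug->B
Char 5 ('C'): step: R->6, L=5; C->plug->C->R->G->L->F->refl->D->L'->C->R'->D->plug->D
Char 6 ('G'): step: R->7, L=5; G->plug->G->R->A->L->H->refl->B->L'->E->R'->A->plug->A
Char 7 ('H'): step: R->0, L->6 (L advanced); H->plug->H->R->D->L->A->refl->E->L'->F->R'->D->plug->D
Char 8 ('F'): step: R->1, L=6; F->plug->F->R->A->L->H->refl->B->L'->E->R'->C->plug->C

C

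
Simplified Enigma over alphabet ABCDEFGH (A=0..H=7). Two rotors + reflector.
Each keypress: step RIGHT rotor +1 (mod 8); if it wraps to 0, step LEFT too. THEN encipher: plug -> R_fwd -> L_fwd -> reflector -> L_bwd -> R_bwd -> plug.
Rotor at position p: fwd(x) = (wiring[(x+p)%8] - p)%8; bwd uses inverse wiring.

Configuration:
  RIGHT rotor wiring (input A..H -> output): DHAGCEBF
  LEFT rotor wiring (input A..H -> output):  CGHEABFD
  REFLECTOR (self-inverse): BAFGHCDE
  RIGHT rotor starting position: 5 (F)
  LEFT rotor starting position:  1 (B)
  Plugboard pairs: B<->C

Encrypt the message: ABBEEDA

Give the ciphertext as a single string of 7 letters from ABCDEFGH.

Answer: BAGCFHB

Derivation:
Char 1 ('A'): step: R->6, L=1; A->plug->A->R->D->L->H->refl->E->L'->F->R'->C->plug->B
Char 2 ('B'): step: R->7, L=1; B->plug->C->R->A->L->F->refl->C->L'->G->R'->A->plug->A
Char 3 ('B'): step: R->0, L->2 (L advanced); B->plug->C->R->A->L->F->refl->C->L'->B->R'->G->plug->G
Char 4 ('E'): step: R->1, L=2; E->plug->E->R->D->L->H->refl->E->L'->H->R'->B->plug->C
Char 5 ('E'): step: R->2, L=2; E->plug->E->R->H->L->E->refl->H->L'->D->R'->F->plug->F
Char 6 ('D'): step: R->3, L=2; D->plug->D->R->G->L->A->refl->B->L'->F->R'->H->plug->H
Char 7 ('A'): step: R->4, L=2; A->plug->A->R->G->L->A->refl->B->L'->F->R'->C->plug->B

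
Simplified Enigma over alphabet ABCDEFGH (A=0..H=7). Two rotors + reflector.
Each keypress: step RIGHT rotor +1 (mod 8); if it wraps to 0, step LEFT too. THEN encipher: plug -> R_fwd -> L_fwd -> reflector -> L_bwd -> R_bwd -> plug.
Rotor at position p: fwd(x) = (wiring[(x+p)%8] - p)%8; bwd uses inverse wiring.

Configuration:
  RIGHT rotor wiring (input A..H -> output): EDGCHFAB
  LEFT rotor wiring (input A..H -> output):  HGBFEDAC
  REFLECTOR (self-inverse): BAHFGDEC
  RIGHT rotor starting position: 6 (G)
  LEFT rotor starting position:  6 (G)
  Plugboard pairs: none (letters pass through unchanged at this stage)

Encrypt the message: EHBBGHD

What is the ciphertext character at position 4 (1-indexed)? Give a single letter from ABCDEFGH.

Char 1 ('E'): step: R->7, L=6; E->plug->E->R->D->L->A->refl->B->L'->C->R'->A->plug->A
Char 2 ('H'): step: R->0, L->7 (L advanced); H->plug->H->R->B->L->A->refl->B->L'->H->R'->E->plug->E
Char 3 ('B'): step: R->1, L=7; B->plug->B->R->F->L->F->refl->D->L'->A->R'->G->plug->G
Char 4 ('B'): step: R->2, L=7; B->plug->B->R->A->L->D->refl->F->L'->F->R'->C->plug->C

C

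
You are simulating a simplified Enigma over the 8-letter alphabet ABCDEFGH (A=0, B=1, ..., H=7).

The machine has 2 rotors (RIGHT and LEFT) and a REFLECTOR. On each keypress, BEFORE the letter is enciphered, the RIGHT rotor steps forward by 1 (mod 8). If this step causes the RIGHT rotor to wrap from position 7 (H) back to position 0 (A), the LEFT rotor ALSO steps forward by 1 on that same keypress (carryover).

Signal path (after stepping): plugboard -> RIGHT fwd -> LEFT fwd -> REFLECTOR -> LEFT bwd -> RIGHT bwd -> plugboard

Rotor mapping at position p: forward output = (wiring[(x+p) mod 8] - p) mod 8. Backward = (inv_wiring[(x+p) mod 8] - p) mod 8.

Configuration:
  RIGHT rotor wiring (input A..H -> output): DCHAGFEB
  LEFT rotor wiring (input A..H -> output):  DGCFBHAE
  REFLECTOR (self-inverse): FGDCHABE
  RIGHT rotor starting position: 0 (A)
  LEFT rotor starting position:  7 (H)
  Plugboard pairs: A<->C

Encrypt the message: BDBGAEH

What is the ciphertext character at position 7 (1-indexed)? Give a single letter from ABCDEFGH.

Char 1 ('B'): step: R->1, L=7; B->plug->B->R->G->L->A->refl->F->L'->A->R'->G->plug->G
Char 2 ('D'): step: R->2, L=7; D->plug->D->R->D->L->D->refl->C->L'->F->R'->A->plug->C
Char 3 ('B'): step: R->3, L=7; B->plug->B->R->D->L->D->refl->C->L'->F->R'->A->plug->C
Char 4 ('G'): step: R->4, L=7; G->plug->G->R->D->L->D->refl->C->L'->F->R'->D->plug->D
Char 5 ('A'): step: R->5, L=7; A->plug->C->R->E->L->G->refl->B->L'->H->R'->B->plug->B
Char 6 ('E'): step: R->6, L=7; E->plug->E->R->B->L->E->refl->H->L'->C->R'->F->plug->F
Char 7 ('H'): step: R->7, L=7; H->plug->H->R->F->L->C->refl->D->L'->D->R'->C->plug->A

A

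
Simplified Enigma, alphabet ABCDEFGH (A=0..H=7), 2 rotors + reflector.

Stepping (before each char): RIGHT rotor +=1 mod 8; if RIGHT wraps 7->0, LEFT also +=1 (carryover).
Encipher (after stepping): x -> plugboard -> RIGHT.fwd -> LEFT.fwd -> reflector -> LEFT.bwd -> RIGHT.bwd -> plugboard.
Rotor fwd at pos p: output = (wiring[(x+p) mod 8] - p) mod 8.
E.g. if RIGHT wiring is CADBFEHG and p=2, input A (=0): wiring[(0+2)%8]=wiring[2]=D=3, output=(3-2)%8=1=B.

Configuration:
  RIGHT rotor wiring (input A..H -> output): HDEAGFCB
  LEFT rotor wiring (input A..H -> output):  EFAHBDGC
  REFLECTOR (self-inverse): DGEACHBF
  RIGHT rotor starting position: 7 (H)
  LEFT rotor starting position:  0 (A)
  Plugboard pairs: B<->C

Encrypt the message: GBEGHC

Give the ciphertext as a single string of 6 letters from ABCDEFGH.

Answer: ECBFGH

Derivation:
Char 1 ('G'): step: R->0, L->1 (L advanced); G->plug->G->R->C->L->G->refl->B->L'->G->R'->E->plug->E
Char 2 ('B'): step: R->1, L=1; B->plug->C->R->H->L->D->refl->A->L'->D->R'->B->plug->C
Char 3 ('E'): step: R->2, L=1; E->plug->E->R->A->L->E->refl->C->L'->E->R'->C->plug->B
Char 4 ('G'): step: R->3, L=1; G->plug->G->R->A->L->E->refl->C->L'->E->R'->F->plug->F
Char 5 ('H'): step: R->4, L=1; H->plug->H->R->E->L->C->refl->E->L'->A->R'->G->plug->G
Char 6 ('C'): step: R->5, L=1; C->plug->B->R->F->L->F->refl->H->L'->B->R'->H->plug->H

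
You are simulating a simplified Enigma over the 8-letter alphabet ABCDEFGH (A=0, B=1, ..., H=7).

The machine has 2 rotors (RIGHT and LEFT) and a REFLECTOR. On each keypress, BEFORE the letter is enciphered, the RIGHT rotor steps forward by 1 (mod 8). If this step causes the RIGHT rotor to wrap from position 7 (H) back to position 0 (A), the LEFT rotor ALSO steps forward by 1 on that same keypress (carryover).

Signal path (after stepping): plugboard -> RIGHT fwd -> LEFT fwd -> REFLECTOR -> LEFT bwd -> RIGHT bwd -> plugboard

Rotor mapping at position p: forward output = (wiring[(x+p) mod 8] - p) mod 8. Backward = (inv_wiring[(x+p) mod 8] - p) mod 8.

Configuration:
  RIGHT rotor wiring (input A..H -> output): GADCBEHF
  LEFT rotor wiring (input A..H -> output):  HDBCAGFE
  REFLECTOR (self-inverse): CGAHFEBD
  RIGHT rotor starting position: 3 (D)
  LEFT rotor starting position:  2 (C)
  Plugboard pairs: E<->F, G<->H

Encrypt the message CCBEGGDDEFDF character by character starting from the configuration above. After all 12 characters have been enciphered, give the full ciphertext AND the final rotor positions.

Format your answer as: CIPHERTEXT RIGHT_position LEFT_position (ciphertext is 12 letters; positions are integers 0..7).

Answer: GGDBFCBAHECA 7 3

Derivation:
Char 1 ('C'): step: R->4, L=2; C->plug->C->R->D->L->E->refl->F->L'->G->R'->H->plug->G
Char 2 ('C'): step: R->5, L=2; C->plug->C->R->A->L->H->refl->D->L'->E->R'->H->plug->G
Char 3 ('B'): step: R->6, L=2; B->plug->B->R->H->L->B->refl->G->L'->C->R'->D->plug->D
Char 4 ('E'): step: R->7, L=2; E->plug->F->R->C->L->G->refl->B->L'->H->R'->B->plug->B
Char 5 ('G'): step: R->0, L->3 (L advanced); G->plug->H->R->F->L->E->refl->F->L'->B->R'->E->plug->F
Char 6 ('G'): step: R->1, L=3; G->plug->H->R->F->L->E->refl->F->L'->B->R'->C->plug->C
Char 7 ('D'): step: R->2, L=3; D->plug->D->R->C->L->D->refl->H->L'->A->R'->B->plug->B
Char 8 ('D'): step: R->3, L=3; D->plug->D->R->E->L->B->refl->G->L'->H->R'->A->plug->A
Char 9 ('E'): step: R->4, L=3; E->plug->F->R->E->L->B->refl->G->L'->H->R'->G->plug->H
Char 10 ('F'): step: R->5, L=3; F->plug->E->R->D->L->C->refl->A->L'->G->R'->F->plug->E
Char 11 ('D'): step: R->6, L=3; D->plug->D->R->C->L->D->refl->H->L'->A->R'->C->plug->C
Char 12 ('F'): step: R->7, L=3; F->plug->E->R->D->L->C->refl->A->L'->G->R'->A->plug->A
Final: ciphertext=GGDBFCBAHECA, RIGHT=7, LEFT=3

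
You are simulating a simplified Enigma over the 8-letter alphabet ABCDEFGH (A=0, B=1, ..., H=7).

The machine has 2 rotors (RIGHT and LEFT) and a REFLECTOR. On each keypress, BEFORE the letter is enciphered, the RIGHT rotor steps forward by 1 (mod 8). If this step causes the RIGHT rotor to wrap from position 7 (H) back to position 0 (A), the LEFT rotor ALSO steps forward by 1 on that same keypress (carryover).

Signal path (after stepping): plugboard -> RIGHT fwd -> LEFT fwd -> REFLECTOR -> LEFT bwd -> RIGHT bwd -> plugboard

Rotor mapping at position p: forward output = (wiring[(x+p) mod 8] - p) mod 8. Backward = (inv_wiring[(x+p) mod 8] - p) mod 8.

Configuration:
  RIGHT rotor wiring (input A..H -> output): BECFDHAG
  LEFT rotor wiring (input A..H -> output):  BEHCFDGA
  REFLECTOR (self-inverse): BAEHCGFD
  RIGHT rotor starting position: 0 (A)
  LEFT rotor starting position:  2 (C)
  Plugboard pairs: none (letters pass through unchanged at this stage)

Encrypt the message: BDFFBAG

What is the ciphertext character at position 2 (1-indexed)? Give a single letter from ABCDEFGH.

Char 1 ('B'): step: R->1, L=2; B->plug->B->R->B->L->A->refl->B->L'->D->R'->A->plug->A
Char 2 ('D'): step: R->2, L=2; D->plug->D->R->F->L->G->refl->F->L'->A->R'->A->plug->A

A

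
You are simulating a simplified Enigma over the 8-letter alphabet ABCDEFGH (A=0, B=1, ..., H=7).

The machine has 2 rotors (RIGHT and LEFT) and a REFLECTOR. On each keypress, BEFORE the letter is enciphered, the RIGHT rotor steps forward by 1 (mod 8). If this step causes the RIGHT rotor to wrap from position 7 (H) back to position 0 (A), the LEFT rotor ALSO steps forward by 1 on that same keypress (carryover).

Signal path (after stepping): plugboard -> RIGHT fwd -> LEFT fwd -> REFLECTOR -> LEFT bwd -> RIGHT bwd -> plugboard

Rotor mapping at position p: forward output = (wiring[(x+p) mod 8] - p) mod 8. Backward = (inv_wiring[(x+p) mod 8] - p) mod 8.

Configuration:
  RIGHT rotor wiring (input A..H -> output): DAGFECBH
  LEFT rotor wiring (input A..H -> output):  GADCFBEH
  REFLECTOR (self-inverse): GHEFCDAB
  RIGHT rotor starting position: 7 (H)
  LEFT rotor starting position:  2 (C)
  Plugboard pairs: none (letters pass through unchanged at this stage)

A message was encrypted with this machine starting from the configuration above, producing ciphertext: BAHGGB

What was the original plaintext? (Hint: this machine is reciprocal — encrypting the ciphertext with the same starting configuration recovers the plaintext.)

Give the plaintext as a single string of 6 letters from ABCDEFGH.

Char 1 ('B'): step: R->0, L->3 (L advanced); B->plug->B->R->A->L->H->refl->B->L'->D->R'->A->plug->A
Char 2 ('A'): step: R->1, L=3; A->plug->A->R->H->L->A->refl->G->L'->C->R'->H->plug->H
Char 3 ('H'): step: R->2, L=3; H->plug->H->R->G->L->F->refl->D->L'->F->R'->F->plug->F
Char 4 ('G'): step: R->3, L=3; G->plug->G->R->F->L->D->refl->F->L'->G->R'->D->plug->D
Char 5 ('G'): step: R->4, L=3; G->plug->G->R->C->L->G->refl->A->L'->H->R'->E->plug->E
Char 6 ('B'): step: R->5, L=3; B->plug->B->R->E->L->E->refl->C->L'->B->R'->F->plug->F

Answer: AHFDEF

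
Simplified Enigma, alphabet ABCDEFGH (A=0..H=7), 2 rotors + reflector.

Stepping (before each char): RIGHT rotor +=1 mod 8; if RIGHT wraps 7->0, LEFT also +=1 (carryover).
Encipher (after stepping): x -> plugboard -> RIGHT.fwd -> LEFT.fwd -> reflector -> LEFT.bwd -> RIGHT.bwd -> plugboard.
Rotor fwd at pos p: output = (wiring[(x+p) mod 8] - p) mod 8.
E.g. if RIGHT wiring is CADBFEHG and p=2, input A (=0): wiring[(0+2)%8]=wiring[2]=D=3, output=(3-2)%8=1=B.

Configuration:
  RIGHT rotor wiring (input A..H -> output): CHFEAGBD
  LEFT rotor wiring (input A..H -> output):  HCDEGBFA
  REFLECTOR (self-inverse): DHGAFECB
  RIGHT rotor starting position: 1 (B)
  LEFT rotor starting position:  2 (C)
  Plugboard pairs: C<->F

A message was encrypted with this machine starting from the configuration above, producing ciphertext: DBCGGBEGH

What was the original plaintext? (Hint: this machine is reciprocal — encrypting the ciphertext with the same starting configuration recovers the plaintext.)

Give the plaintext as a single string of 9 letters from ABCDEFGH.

Answer: EAHBCFCFD

Derivation:
Char 1 ('D'): step: R->2, L=2; D->plug->D->R->E->L->D->refl->A->L'->H->R'->E->plug->E
Char 2 ('B'): step: R->3, L=2; B->plug->B->R->F->L->G->refl->C->L'->B->R'->A->plug->A
Char 3 ('C'): step: R->4, L=2; C->plug->F->R->D->L->H->refl->B->L'->A->R'->H->plug->H
Char 4 ('G'): step: R->5, L=2; G->plug->G->R->H->L->A->refl->D->L'->E->R'->B->plug->B
Char 5 ('G'): step: R->6, L=2; G->plug->G->R->C->L->E->refl->F->L'->G->R'->F->plug->C
Char 6 ('B'): step: R->7, L=2; B->plug->B->R->D->L->H->refl->B->L'->A->R'->C->plug->F
Char 7 ('E'): step: R->0, L->3 (L advanced); E->plug->E->R->A->L->B->refl->H->L'->G->R'->F->plug->C
Char 8 ('G'): step: R->1, L=3; G->plug->G->R->C->L->G->refl->C->L'->D->R'->C->plug->F
Char 9 ('H'): step: R->2, L=3; H->plug->H->R->F->L->E->refl->F->L'->E->R'->D->plug->D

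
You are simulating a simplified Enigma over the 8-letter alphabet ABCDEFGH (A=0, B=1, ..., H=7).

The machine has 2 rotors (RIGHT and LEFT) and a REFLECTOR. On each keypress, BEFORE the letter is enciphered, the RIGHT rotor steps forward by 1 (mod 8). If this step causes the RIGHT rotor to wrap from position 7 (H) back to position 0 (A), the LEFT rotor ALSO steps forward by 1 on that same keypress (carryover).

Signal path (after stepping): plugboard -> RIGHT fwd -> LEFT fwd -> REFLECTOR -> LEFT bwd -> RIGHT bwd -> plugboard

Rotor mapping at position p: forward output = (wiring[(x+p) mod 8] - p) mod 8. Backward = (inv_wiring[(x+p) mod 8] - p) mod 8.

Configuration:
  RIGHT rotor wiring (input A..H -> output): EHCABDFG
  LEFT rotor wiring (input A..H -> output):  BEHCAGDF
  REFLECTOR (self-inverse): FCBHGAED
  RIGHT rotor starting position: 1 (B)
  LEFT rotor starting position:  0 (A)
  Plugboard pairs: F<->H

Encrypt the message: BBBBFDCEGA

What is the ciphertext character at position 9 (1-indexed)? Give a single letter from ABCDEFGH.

Char 1 ('B'): step: R->2, L=0; B->plug->B->R->G->L->D->refl->H->L'->C->R'->G->plug->G
Char 2 ('B'): step: R->3, L=0; B->plug->B->R->G->L->D->refl->H->L'->C->R'->D->plug->D
Char 3 ('B'): step: R->4, L=0; B->plug->B->R->H->L->F->refl->A->L'->E->R'->H->plug->F
Char 4 ('B'): step: R->5, L=0; B->plug->B->R->A->L->B->refl->C->L'->D->R'->G->plug->G
Char 5 ('F'): step: R->6, L=0; F->plug->H->R->F->L->G->refl->E->L'->B->R'->D->plug->D
Char 6 ('D'): step: R->7, L=0; D->plug->D->R->D->L->C->refl->B->L'->A->R'->C->plug->C
Char 7 ('C'): step: R->0, L->1 (L advanced); C->plug->C->R->C->L->B->refl->C->L'->F->R'->G->plug->G
Char 8 ('E'): step: R->1, L=1; E->plug->E->R->C->L->B->refl->C->L'->F->R'->G->plug->G
Char 9 ('G'): step: R->2, L=1; G->plug->G->R->C->L->B->refl->C->L'->F->R'->H->plug->F

F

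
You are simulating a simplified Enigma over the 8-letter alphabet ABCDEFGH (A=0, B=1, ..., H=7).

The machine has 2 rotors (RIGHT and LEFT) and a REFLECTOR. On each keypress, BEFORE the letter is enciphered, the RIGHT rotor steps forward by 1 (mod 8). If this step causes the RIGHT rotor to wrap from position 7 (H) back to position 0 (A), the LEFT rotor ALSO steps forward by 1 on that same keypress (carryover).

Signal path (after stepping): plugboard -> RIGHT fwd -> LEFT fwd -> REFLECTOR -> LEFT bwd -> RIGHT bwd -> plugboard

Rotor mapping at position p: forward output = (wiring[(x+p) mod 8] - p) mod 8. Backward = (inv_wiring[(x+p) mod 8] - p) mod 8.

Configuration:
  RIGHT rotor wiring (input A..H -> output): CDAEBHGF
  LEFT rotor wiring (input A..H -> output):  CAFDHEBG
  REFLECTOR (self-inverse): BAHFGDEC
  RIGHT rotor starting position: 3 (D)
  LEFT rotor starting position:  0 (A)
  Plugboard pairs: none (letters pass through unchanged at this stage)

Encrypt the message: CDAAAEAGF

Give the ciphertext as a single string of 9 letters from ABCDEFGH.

Char 1 ('C'): step: R->4, L=0; C->plug->C->R->C->L->F->refl->D->L'->D->R'->B->plug->B
Char 2 ('D'): step: R->5, L=0; D->plug->D->R->F->L->E->refl->G->L'->H->R'->G->plug->G
Char 3 ('A'): step: R->6, L=0; A->plug->A->R->A->L->C->refl->H->L'->E->R'->C->plug->C
Char 4 ('A'): step: R->7, L=0; A->plug->A->R->G->L->B->refl->A->L'->B->R'->D->plug->D
Char 5 ('A'): step: R->0, L->1 (L advanced); A->plug->A->R->C->L->C->refl->H->L'->A->R'->C->plug->C
Char 6 ('E'): step: R->1, L=1; E->plug->E->R->G->L->F->refl->D->L'->E->R'->G->plug->G
Char 7 ('A'): step: R->2, L=1; A->plug->A->R->G->L->F->refl->D->L'->E->R'->E->plug->E
Char 8 ('G'): step: R->3, L=1; G->plug->G->R->A->L->H->refl->C->L'->C->R'->E->plug->E
Char 9 ('F'): step: R->4, L=1; F->plug->F->R->H->L->B->refl->A->L'->F->R'->A->plug->A

Answer: BGCDCGEEA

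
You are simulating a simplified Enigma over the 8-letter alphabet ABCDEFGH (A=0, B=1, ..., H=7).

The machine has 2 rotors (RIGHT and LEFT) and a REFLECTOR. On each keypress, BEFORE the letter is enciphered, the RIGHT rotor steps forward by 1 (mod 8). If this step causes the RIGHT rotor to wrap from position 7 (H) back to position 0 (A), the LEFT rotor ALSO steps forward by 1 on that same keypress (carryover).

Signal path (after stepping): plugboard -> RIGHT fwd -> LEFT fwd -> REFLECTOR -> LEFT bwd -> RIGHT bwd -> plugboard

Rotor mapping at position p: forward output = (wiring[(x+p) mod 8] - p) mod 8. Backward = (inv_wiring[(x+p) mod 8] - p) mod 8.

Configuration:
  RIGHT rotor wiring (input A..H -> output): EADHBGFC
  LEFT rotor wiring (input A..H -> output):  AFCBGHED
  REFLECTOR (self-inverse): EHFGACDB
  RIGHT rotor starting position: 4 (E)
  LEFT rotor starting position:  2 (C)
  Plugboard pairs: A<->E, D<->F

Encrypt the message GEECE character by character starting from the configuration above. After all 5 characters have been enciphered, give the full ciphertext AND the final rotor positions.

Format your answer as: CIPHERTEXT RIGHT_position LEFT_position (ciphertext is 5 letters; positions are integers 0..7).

Char 1 ('G'): step: R->5, L=2; G->plug->G->R->C->L->E->refl->A->L'->A->R'->B->plug->B
Char 2 ('E'): step: R->6, L=2; E->plug->A->R->H->L->D->refl->G->L'->G->R'->C->plug->C
Char 3 ('E'): step: R->7, L=2; E->plug->A->R->D->L->F->refl->C->L'->E->R'->D->plug->F
Char 4 ('C'): step: R->0, L->3 (L advanced); C->plug->C->R->D->L->B->refl->H->L'->H->R'->D->plug->F
Char 5 ('E'): step: R->1, L=3; E->plug->A->R->H->L->H->refl->B->L'->D->R'->H->plug->H
Final: ciphertext=BCFFH, RIGHT=1, LEFT=3

Answer: BCFFH 1 3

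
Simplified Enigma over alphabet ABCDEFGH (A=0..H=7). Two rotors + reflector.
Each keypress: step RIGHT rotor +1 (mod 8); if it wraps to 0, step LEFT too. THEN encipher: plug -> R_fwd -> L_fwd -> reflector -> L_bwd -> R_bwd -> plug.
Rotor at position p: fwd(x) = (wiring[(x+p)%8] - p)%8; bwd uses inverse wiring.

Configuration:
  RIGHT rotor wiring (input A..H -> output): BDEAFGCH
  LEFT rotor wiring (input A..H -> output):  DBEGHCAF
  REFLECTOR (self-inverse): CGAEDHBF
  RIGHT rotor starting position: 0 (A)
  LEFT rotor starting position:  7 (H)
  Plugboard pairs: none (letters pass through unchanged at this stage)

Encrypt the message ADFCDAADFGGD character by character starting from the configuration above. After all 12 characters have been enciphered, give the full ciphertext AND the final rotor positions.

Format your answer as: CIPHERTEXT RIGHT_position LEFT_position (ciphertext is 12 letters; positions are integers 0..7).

Char 1 ('A'): step: R->1, L=7; A->plug->A->R->C->L->C->refl->A->L'->F->R'->E->plug->E
Char 2 ('D'): step: R->2, L=7; D->plug->D->R->E->L->H->refl->F->L'->D->R'->C->plug->C
Char 3 ('F'): step: R->3, L=7; F->plug->F->R->G->L->D->refl->E->L'->B->R'->H->plug->H
Char 4 ('C'): step: R->4, L=7; C->plug->C->R->G->L->D->refl->E->L'->B->R'->A->plug->A
Char 5 ('D'): step: R->5, L=7; D->plug->D->R->E->L->H->refl->F->L'->D->R'->G->plug->G
Char 6 ('A'): step: R->6, L=7; A->plug->A->R->E->L->H->refl->F->L'->D->R'->C->plug->C
Char 7 ('A'): step: R->7, L=7; A->plug->A->R->A->L->G->refl->B->L'->H->R'->G->plug->G
Char 8 ('D'): step: R->0, L->0 (L advanced); D->plug->D->R->A->L->D->refl->E->L'->C->R'->G->plug->G
Char 9 ('F'): step: R->1, L=0; F->plug->F->R->B->L->B->refl->G->L'->D->R'->B->plug->B
Char 10 ('G'): step: R->2, L=0; G->plug->G->R->H->L->F->refl->H->L'->E->R'->D->plug->D
Char 11 ('G'): step: R->3, L=0; G->plug->G->R->A->L->D->refl->E->L'->C->R'->B->plug->B
Char 12 ('D'): step: R->4, L=0; D->plug->D->R->D->L->G->refl->B->L'->B->R'->A->plug->A
Final: ciphertext=ECHAGCGGBDBA, RIGHT=4, LEFT=0

Answer: ECHAGCGGBDBA 4 0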